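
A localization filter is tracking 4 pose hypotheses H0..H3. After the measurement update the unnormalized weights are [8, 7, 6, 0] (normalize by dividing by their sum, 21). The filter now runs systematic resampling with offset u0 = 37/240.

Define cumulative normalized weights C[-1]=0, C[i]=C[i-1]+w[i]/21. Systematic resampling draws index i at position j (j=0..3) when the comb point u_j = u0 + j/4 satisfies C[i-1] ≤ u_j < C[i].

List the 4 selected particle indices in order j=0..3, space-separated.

C = [8/21, 5/7, 1, 1]
j=0: u_0=37/240 ∈ [0, 8/21) → index 0
j=1: u_1=97/240 ∈ [8/21, 5/7) → index 1
j=2: u_2=157/240 ∈ [8/21, 5/7) → index 1
j=3: u_3=217/240 ∈ [5/7, 1) → index 2

0 1 1 2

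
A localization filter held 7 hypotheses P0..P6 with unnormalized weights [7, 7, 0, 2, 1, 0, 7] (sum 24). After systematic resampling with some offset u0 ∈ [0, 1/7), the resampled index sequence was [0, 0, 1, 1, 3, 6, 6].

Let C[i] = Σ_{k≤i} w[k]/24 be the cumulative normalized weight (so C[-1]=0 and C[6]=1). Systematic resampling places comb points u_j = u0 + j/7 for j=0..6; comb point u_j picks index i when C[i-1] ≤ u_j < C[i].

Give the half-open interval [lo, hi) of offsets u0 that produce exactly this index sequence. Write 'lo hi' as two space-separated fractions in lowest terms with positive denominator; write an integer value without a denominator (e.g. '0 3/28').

C = [7/24, 7/12, 7/12, 2/3, 17/24, 17/24, 1]
j=0 picked index 0: u0 ∈ [0, 7/24)
j=1 picked index 0: u0 ∈ [-1/7, 25/168)
j=2 picked index 1: u0 ∈ [1/168, 25/84)
j=3 picked index 1: u0 ∈ [-23/168, 13/84)
j=4 picked index 3: u0 ∈ [1/84, 2/21)
j=5 picked index 6: u0 ∈ [-1/168, 2/7)
j=6 picked index 6: u0 ∈ [-25/168, 1/7)
intersection: [1/84, 2/21)

1/84 2/21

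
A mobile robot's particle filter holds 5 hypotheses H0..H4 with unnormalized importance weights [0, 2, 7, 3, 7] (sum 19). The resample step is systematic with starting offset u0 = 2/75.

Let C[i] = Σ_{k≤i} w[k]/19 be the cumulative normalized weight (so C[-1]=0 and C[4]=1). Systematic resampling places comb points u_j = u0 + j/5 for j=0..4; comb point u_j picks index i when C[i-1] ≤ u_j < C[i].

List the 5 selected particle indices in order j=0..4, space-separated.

C = [0, 2/19, 9/19, 12/19, 1]
j=0: u_0=2/75 ∈ [0, 2/19) → index 1
j=1: u_1=17/75 ∈ [2/19, 9/19) → index 2
j=2: u_2=32/75 ∈ [2/19, 9/19) → index 2
j=3: u_3=47/75 ∈ [9/19, 12/19) → index 3
j=4: u_4=62/75 ∈ [12/19, 1) → index 4

1 2 2 3 4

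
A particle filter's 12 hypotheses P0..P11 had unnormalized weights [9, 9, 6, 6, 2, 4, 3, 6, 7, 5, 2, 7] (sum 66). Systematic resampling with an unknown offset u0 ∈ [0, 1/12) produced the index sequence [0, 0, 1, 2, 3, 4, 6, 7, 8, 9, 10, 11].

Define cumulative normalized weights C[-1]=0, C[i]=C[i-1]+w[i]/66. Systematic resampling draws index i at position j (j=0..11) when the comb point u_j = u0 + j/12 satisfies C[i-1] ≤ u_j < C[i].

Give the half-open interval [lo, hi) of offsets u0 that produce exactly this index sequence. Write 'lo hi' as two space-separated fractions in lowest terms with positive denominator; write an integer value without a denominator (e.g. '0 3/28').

1/22 7/132

C = [3/22, 3/11, 4/11, 5/11, 16/33, 6/11, 13/22, 15/22, 26/33, 19/22, 59/66, 1]
j=0 picked index 0: u0 ∈ [0, 3/22)
j=1 picked index 0: u0 ∈ [-1/12, 7/132)
j=2 picked index 1: u0 ∈ [-1/33, 7/66)
j=3 picked index 2: u0 ∈ [1/44, 5/44)
j=4 picked index 3: u0 ∈ [1/33, 4/33)
j=5 picked index 4: u0 ∈ [5/132, 3/44)
j=6 picked index 6: u0 ∈ [1/22, 1/11)
j=7 picked index 7: u0 ∈ [1/132, 13/132)
j=8 picked index 8: u0 ∈ [1/66, 4/33)
j=9 picked index 9: u0 ∈ [5/132, 5/44)
j=10 picked index 10: u0 ∈ [1/33, 2/33)
j=11 picked index 11: u0 ∈ [-1/44, 1/12)
intersection: [1/22, 7/132)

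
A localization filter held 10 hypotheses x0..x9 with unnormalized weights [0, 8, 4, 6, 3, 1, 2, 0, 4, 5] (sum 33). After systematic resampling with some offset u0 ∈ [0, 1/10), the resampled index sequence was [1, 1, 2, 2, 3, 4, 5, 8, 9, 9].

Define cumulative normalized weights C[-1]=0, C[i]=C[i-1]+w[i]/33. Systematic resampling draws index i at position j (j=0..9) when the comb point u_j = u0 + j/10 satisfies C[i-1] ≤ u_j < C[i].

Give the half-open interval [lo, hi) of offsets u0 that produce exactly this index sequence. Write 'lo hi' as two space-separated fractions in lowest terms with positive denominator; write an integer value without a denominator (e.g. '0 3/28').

8/165 7/110

C = [0, 8/33, 4/11, 6/11, 7/11, 2/3, 8/11, 8/11, 28/33, 1]
j=0 picked index 1: u0 ∈ [0, 8/33)
j=1 picked index 1: u0 ∈ [-1/10, 47/330)
j=2 picked index 2: u0 ∈ [7/165, 9/55)
j=3 picked index 2: u0 ∈ [-19/330, 7/110)
j=4 picked index 3: u0 ∈ [-2/55, 8/55)
j=5 picked index 4: u0 ∈ [1/22, 3/22)
j=6 picked index 5: u0 ∈ [2/55, 1/15)
j=7 picked index 8: u0 ∈ [3/110, 49/330)
j=8 picked index 9: u0 ∈ [8/165, 1/5)
j=9 picked index 9: u0 ∈ [-17/330, 1/10)
intersection: [8/165, 7/110)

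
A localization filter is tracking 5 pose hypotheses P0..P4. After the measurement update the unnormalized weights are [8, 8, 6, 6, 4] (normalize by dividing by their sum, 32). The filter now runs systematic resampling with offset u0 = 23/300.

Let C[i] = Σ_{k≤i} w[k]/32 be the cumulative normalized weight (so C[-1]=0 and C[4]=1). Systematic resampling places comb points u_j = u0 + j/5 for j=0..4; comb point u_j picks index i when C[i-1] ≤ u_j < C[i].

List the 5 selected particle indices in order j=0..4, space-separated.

0 1 1 2 4

C = [1/4, 1/2, 11/16, 7/8, 1]
j=0: u_0=23/300 ∈ [0, 1/4) → index 0
j=1: u_1=83/300 ∈ [1/4, 1/2) → index 1
j=2: u_2=143/300 ∈ [1/4, 1/2) → index 1
j=3: u_3=203/300 ∈ [1/2, 11/16) → index 2
j=4: u_4=263/300 ∈ [7/8, 1) → index 4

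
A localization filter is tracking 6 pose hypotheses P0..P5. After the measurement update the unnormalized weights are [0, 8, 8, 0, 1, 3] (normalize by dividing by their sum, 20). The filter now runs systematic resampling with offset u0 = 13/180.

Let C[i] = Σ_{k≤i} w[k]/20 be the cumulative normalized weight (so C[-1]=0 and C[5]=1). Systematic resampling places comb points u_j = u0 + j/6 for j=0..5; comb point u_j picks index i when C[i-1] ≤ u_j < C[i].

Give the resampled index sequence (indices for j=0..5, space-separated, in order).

C = [0, 2/5, 4/5, 4/5, 17/20, 1]
j=0: u_0=13/180 ∈ [0, 2/5) → index 1
j=1: u_1=43/180 ∈ [0, 2/5) → index 1
j=2: u_2=73/180 ∈ [2/5, 4/5) → index 2
j=3: u_3=103/180 ∈ [2/5, 4/5) → index 2
j=4: u_4=133/180 ∈ [2/5, 4/5) → index 2
j=5: u_5=163/180 ∈ [17/20, 1) → index 5

1 1 2 2 2 5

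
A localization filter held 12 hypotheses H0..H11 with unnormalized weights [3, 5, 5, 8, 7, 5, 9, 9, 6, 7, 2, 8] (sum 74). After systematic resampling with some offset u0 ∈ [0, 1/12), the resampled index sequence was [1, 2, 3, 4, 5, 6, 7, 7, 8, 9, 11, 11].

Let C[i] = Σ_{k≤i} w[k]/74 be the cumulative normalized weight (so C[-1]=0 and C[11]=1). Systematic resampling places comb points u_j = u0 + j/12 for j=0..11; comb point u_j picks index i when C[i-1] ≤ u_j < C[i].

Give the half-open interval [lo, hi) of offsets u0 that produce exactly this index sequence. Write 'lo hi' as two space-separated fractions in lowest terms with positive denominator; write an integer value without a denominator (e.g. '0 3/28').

C = [3/74, 4/37, 13/74, 21/74, 14/37, 33/74, 21/37, 51/74, 57/74, 32/37, 33/37, 1]
j=0 picked index 1: u0 ∈ [3/74, 4/37)
j=1 picked index 2: u0 ∈ [11/444, 41/444)
j=2 picked index 3: u0 ∈ [1/111, 13/111)
j=3 picked index 4: u0 ∈ [5/148, 19/148)
j=4 picked index 5: u0 ∈ [5/111, 25/222)
j=5 picked index 6: u0 ∈ [13/444, 67/444)
j=6 picked index 7: u0 ∈ [5/74, 7/37)
j=7 picked index 7: u0 ∈ [-7/444, 47/444)
j=8 picked index 8: u0 ∈ [5/222, 23/222)
j=9 picked index 9: u0 ∈ [3/148, 17/148)
j=10 picked index 11: u0 ∈ [13/222, 1/6)
j=11 picked index 11: u0 ∈ [-11/444, 1/12)
intersection: [5/74, 1/12)

5/74 1/12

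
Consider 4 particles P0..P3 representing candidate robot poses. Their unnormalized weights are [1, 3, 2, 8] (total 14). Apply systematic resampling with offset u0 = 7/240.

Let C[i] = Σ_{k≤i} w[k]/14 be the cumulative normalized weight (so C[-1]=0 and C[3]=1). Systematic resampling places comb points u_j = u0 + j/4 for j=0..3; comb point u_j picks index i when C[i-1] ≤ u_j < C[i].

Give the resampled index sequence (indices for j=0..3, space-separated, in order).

C = [1/14, 2/7, 3/7, 1]
j=0: u_0=7/240 ∈ [0, 1/14) → index 0
j=1: u_1=67/240 ∈ [1/14, 2/7) → index 1
j=2: u_2=127/240 ∈ [3/7, 1) → index 3
j=3: u_3=187/240 ∈ [3/7, 1) → index 3

0 1 3 3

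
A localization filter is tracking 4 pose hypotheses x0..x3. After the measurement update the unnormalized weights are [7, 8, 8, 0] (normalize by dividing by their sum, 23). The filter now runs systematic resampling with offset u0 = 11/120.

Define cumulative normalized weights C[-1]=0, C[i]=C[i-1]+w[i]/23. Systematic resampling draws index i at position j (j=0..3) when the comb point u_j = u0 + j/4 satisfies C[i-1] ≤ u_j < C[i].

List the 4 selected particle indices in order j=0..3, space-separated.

C = [7/23, 15/23, 1, 1]
j=0: u_0=11/120 ∈ [0, 7/23) → index 0
j=1: u_1=41/120 ∈ [7/23, 15/23) → index 1
j=2: u_2=71/120 ∈ [7/23, 15/23) → index 1
j=3: u_3=101/120 ∈ [15/23, 1) → index 2

0 1 1 2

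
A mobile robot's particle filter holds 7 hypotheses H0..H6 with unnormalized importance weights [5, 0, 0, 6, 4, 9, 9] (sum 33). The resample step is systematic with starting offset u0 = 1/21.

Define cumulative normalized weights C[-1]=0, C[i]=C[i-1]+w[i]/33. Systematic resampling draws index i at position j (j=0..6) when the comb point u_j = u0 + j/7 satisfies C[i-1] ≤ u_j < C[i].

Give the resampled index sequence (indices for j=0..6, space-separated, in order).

C = [5/33, 5/33, 5/33, 1/3, 5/11, 8/11, 1]
j=0: u_0=1/21 ∈ [0, 5/33) → index 0
j=1: u_1=4/21 ∈ [5/33, 1/3) → index 3
j=2: u_2=1/3 ∈ [1/3, 5/11) → index 4
j=3: u_3=10/21 ∈ [5/11, 8/11) → index 5
j=4: u_4=13/21 ∈ [5/11, 8/11) → index 5
j=5: u_5=16/21 ∈ [8/11, 1) → index 6
j=6: u_6=19/21 ∈ [8/11, 1) → index 6

0 3 4 5 5 6 6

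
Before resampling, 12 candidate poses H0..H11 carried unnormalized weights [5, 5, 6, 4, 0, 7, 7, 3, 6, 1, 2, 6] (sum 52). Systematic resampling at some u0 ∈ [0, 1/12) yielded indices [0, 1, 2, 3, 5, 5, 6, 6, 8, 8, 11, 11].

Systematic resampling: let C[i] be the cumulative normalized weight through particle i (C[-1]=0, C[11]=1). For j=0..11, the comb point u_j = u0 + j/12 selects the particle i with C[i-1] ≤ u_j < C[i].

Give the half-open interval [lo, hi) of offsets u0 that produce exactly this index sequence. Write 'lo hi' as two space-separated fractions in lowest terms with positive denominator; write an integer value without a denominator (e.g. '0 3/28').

C = [5/52, 5/26, 4/13, 5/13, 5/13, 27/52, 17/26, 37/52, 43/52, 11/13, 23/26, 1]
j=0 picked index 0: u0 ∈ [0, 5/52)
j=1 picked index 1: u0 ∈ [1/78, 17/156)
j=2 picked index 2: u0 ∈ [1/39, 11/78)
j=3 picked index 3: u0 ∈ [3/52, 7/52)
j=4 picked index 5: u0 ∈ [2/39, 29/156)
j=5 picked index 5: u0 ∈ [-5/156, 4/39)
j=6 picked index 6: u0 ∈ [1/52, 2/13)
j=7 picked index 6: u0 ∈ [-5/78, 11/156)
j=8 picked index 8: u0 ∈ [7/156, 25/156)
j=9 picked index 8: u0 ∈ [-1/26, 1/13)
j=10 picked index 11: u0 ∈ [2/39, 1/6)
j=11 picked index 11: u0 ∈ [-5/156, 1/12)
intersection: [3/52, 11/156)

3/52 11/156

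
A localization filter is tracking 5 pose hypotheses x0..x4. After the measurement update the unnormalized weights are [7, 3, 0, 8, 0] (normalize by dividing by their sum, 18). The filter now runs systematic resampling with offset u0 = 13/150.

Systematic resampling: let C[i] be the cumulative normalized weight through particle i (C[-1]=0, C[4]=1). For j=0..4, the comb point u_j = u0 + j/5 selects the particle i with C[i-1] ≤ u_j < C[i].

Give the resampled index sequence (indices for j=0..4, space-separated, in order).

0 0 1 3 3

C = [7/18, 5/9, 5/9, 1, 1]
j=0: u_0=13/150 ∈ [0, 7/18) → index 0
j=1: u_1=43/150 ∈ [0, 7/18) → index 0
j=2: u_2=73/150 ∈ [7/18, 5/9) → index 1
j=3: u_3=103/150 ∈ [5/9, 1) → index 3
j=4: u_4=133/150 ∈ [5/9, 1) → index 3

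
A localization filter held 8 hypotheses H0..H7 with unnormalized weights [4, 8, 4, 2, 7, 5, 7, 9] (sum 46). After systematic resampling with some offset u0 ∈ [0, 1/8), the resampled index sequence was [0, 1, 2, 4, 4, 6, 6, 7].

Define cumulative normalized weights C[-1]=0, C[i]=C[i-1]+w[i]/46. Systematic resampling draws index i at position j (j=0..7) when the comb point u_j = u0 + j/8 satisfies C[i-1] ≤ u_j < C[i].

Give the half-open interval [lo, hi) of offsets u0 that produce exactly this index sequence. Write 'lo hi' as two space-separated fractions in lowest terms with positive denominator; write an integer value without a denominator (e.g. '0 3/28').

5/184 1/23

C = [2/23, 6/23, 8/23, 9/23, 25/46, 15/23, 37/46, 1]
j=0 picked index 0: u0 ∈ [0, 2/23)
j=1 picked index 1: u0 ∈ [-7/184, 25/184)
j=2 picked index 2: u0 ∈ [1/92, 9/92)
j=3 picked index 4: u0 ∈ [3/184, 31/184)
j=4 picked index 4: u0 ∈ [-5/46, 1/23)
j=5 picked index 6: u0 ∈ [5/184, 33/184)
j=6 picked index 6: u0 ∈ [-9/92, 5/92)
j=7 picked index 7: u0 ∈ [-13/184, 1/8)
intersection: [5/184, 1/23)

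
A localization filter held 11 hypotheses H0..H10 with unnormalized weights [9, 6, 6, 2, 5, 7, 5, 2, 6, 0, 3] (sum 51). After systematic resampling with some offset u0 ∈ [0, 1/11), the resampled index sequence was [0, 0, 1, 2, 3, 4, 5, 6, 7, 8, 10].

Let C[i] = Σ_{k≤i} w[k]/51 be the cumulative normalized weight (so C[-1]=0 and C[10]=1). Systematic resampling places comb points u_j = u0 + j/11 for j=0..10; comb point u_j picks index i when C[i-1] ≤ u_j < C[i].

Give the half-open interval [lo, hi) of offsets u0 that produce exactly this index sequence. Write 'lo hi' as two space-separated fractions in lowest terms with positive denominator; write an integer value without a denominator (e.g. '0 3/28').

32/561 16/187

C = [3/17, 5/17, 7/17, 23/51, 28/51, 35/51, 40/51, 14/17, 16/17, 16/17, 1]
j=0 picked index 0: u0 ∈ [0, 3/17)
j=1 picked index 0: u0 ∈ [-1/11, 16/187)
j=2 picked index 1: u0 ∈ [-1/187, 21/187)
j=3 picked index 2: u0 ∈ [4/187, 26/187)
j=4 picked index 3: u0 ∈ [9/187, 49/561)
j=5 picked index 4: u0 ∈ [-2/561, 53/561)
j=6 picked index 5: u0 ∈ [2/561, 79/561)
j=7 picked index 6: u0 ∈ [28/561, 83/561)
j=8 picked index 7: u0 ∈ [32/561, 18/187)
j=9 picked index 8: u0 ∈ [1/187, 23/187)
j=10 picked index 10: u0 ∈ [6/187, 1/11)
intersection: [32/561, 16/187)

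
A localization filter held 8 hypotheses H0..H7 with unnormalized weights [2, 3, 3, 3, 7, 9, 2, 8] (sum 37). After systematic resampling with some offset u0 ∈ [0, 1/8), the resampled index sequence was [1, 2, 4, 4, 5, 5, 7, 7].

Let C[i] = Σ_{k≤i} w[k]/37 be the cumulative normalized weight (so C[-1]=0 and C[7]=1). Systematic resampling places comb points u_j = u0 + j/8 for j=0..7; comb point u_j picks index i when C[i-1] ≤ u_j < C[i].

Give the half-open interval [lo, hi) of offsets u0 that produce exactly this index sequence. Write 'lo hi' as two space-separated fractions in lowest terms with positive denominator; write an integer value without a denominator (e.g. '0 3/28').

C = [2/37, 5/37, 8/37, 11/37, 18/37, 27/37, 29/37, 1]
j=0 picked index 1: u0 ∈ [2/37, 5/37)
j=1 picked index 2: u0 ∈ [3/296, 27/296)
j=2 picked index 4: u0 ∈ [7/148, 35/148)
j=3 picked index 4: u0 ∈ [-23/296, 33/296)
j=4 picked index 5: u0 ∈ [-1/74, 17/74)
j=5 picked index 5: u0 ∈ [-41/296, 31/296)
j=6 picked index 7: u0 ∈ [5/148, 1/4)
j=7 picked index 7: u0 ∈ [-27/296, 1/8)
intersection: [2/37, 27/296)

2/37 27/296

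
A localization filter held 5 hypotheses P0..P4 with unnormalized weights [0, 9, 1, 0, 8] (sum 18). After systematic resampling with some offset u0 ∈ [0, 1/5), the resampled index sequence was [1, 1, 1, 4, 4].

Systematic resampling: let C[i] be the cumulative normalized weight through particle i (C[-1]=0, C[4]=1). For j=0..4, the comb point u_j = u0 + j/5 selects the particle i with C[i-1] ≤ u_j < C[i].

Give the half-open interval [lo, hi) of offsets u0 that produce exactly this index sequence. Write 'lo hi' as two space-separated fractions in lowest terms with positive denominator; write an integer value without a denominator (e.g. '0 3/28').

0 1/10

C = [0, 1/2, 5/9, 5/9, 1]
j=0 picked index 1: u0 ∈ [0, 1/2)
j=1 picked index 1: u0 ∈ [-1/5, 3/10)
j=2 picked index 1: u0 ∈ [-2/5, 1/10)
j=3 picked index 4: u0 ∈ [-2/45, 2/5)
j=4 picked index 4: u0 ∈ [-11/45, 1/5)
intersection: [0, 1/10)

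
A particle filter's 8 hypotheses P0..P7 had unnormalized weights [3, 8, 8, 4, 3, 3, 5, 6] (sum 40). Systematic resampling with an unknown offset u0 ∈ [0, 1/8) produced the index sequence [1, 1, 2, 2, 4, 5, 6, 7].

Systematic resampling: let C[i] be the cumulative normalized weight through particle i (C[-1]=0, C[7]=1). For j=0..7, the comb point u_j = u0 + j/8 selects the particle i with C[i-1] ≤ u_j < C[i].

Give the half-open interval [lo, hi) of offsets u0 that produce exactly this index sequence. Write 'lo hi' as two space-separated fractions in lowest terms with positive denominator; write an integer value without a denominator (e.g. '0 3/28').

C = [3/40, 11/40, 19/40, 23/40, 13/20, 29/40, 17/20, 1]
j=0 picked index 1: u0 ∈ [3/40, 11/40)
j=1 picked index 1: u0 ∈ [-1/20, 3/20)
j=2 picked index 2: u0 ∈ [1/40, 9/40)
j=3 picked index 2: u0 ∈ [-1/10, 1/10)
j=4 picked index 4: u0 ∈ [3/40, 3/20)
j=5 picked index 5: u0 ∈ [1/40, 1/10)
j=6 picked index 6: u0 ∈ [-1/40, 1/10)
j=7 picked index 7: u0 ∈ [-1/40, 1/8)
intersection: [3/40, 1/10)

3/40 1/10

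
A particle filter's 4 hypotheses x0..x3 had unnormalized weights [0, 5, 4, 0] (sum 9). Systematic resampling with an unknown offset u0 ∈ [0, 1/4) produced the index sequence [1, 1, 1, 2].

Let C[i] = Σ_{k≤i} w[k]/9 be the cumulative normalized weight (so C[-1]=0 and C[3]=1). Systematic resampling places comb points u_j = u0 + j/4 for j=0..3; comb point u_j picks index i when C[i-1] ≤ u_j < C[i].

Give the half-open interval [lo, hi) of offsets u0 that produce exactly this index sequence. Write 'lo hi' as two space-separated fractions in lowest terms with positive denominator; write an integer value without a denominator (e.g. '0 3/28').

C = [0, 5/9, 1, 1]
j=0 picked index 1: u0 ∈ [0, 5/9)
j=1 picked index 1: u0 ∈ [-1/4, 11/36)
j=2 picked index 1: u0 ∈ [-1/2, 1/18)
j=3 picked index 2: u0 ∈ [-7/36, 1/4)
intersection: [0, 1/18)

0 1/18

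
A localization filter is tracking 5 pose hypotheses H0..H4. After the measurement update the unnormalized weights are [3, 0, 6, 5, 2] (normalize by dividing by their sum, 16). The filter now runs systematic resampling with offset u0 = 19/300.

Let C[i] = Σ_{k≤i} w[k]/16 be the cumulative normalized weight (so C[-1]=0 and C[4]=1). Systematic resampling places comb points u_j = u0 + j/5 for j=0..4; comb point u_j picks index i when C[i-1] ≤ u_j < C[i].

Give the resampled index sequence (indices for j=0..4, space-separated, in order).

0 2 2 3 3

C = [3/16, 3/16, 9/16, 7/8, 1]
j=0: u_0=19/300 ∈ [0, 3/16) → index 0
j=1: u_1=79/300 ∈ [3/16, 9/16) → index 2
j=2: u_2=139/300 ∈ [3/16, 9/16) → index 2
j=3: u_3=199/300 ∈ [9/16, 7/8) → index 3
j=4: u_4=259/300 ∈ [9/16, 7/8) → index 3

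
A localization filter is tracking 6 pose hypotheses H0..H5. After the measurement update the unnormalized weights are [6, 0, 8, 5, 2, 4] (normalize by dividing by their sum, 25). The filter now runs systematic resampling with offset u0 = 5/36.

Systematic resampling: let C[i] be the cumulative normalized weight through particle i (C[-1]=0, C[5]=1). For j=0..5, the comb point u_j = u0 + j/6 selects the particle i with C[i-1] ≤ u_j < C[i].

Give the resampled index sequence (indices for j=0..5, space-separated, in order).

0 2 2 3 4 5

C = [6/25, 6/25, 14/25, 19/25, 21/25, 1]
j=0: u_0=5/36 ∈ [0, 6/25) → index 0
j=1: u_1=11/36 ∈ [6/25, 14/25) → index 2
j=2: u_2=17/36 ∈ [6/25, 14/25) → index 2
j=3: u_3=23/36 ∈ [14/25, 19/25) → index 3
j=4: u_4=29/36 ∈ [19/25, 21/25) → index 4
j=5: u_5=35/36 ∈ [21/25, 1) → index 5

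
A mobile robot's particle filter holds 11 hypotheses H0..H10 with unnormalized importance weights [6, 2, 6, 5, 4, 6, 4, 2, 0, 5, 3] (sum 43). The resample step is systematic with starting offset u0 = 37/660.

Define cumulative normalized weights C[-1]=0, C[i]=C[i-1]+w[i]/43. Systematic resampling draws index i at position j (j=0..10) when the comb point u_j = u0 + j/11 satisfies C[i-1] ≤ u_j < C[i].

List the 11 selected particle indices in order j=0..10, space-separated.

0 1 2 3 3 4 5 6 7 9 10

C = [6/43, 8/43, 14/43, 19/43, 23/43, 29/43, 33/43, 35/43, 35/43, 40/43, 1]
j=0: u_0=37/660 ∈ [0, 6/43) → index 0
j=1: u_1=97/660 ∈ [6/43, 8/43) → index 1
j=2: u_2=157/660 ∈ [8/43, 14/43) → index 2
j=3: u_3=217/660 ∈ [14/43, 19/43) → index 3
j=4: u_4=277/660 ∈ [14/43, 19/43) → index 3
j=5: u_5=337/660 ∈ [19/43, 23/43) → index 4
j=6: u_6=397/660 ∈ [23/43, 29/43) → index 5
j=7: u_7=457/660 ∈ [29/43, 33/43) → index 6
j=8: u_8=47/60 ∈ [33/43, 35/43) → index 7
j=9: u_9=577/660 ∈ [35/43, 40/43) → index 9
j=10: u_10=637/660 ∈ [40/43, 1) → index 10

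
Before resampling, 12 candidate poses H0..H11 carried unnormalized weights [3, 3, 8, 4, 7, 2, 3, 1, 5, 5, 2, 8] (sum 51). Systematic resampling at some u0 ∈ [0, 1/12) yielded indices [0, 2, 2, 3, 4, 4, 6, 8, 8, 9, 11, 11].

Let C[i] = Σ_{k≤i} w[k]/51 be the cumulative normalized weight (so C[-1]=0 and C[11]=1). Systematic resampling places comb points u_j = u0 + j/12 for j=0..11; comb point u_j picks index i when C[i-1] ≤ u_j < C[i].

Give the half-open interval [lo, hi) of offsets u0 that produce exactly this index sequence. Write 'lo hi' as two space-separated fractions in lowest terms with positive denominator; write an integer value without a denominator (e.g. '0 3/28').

7/204 2/51

C = [1/17, 2/17, 14/51, 6/17, 25/51, 9/17, 10/17, 31/51, 12/17, 41/51, 43/51, 1]
j=0 picked index 0: u0 ∈ [0, 1/17)
j=1 picked index 2: u0 ∈ [7/204, 13/68)
j=2 picked index 2: u0 ∈ [-5/102, 11/102)
j=3 picked index 3: u0 ∈ [5/204, 7/68)
j=4 picked index 4: u0 ∈ [1/51, 8/51)
j=5 picked index 4: u0 ∈ [-13/204, 5/68)
j=6 picked index 6: u0 ∈ [1/34, 3/34)
j=7 picked index 8: u0 ∈ [5/204, 25/204)
j=8 picked index 8: u0 ∈ [-1/17, 2/51)
j=9 picked index 9: u0 ∈ [-3/68, 11/204)
j=10 picked index 11: u0 ∈ [1/102, 1/6)
j=11 picked index 11: u0 ∈ [-5/68, 1/12)
intersection: [7/204, 2/51)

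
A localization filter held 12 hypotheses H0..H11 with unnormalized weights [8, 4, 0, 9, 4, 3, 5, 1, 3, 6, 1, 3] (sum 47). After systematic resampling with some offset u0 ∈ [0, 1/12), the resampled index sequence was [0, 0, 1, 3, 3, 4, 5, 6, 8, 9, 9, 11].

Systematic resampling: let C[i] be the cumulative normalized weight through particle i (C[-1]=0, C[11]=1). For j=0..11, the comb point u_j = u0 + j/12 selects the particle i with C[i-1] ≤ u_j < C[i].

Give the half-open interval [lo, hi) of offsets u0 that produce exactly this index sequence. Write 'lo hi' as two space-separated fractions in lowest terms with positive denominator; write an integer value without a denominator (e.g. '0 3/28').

C = [8/47, 12/47, 12/47, 21/47, 25/47, 28/47, 33/47, 34/47, 37/47, 43/47, 44/47, 1]
j=0 picked index 0: u0 ∈ [0, 8/47)
j=1 picked index 0: u0 ∈ [-1/12, 49/564)
j=2 picked index 1: u0 ∈ [1/282, 25/282)
j=3 picked index 3: u0 ∈ [1/188, 37/188)
j=4 picked index 3: u0 ∈ [-11/141, 16/141)
j=5 picked index 4: u0 ∈ [17/564, 65/564)
j=6 picked index 5: u0 ∈ [3/94, 9/94)
j=7 picked index 6: u0 ∈ [7/564, 67/564)
j=8 picked index 8: u0 ∈ [8/141, 17/141)
j=9 picked index 9: u0 ∈ [7/188, 31/188)
j=10 picked index 9: u0 ∈ [-13/282, 23/282)
j=11 picked index 11: u0 ∈ [11/564, 1/12)
intersection: [8/141, 23/282)

8/141 23/282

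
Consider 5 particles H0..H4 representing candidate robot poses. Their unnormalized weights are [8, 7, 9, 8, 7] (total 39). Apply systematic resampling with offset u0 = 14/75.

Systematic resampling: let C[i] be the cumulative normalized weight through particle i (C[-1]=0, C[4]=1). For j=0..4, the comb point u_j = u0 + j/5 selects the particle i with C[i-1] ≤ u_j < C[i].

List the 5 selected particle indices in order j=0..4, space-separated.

0 2 2 3 4

C = [8/39, 5/13, 8/13, 32/39, 1]
j=0: u_0=14/75 ∈ [0, 8/39) → index 0
j=1: u_1=29/75 ∈ [5/13, 8/13) → index 2
j=2: u_2=44/75 ∈ [5/13, 8/13) → index 2
j=3: u_3=59/75 ∈ [8/13, 32/39) → index 3
j=4: u_4=74/75 ∈ [32/39, 1) → index 4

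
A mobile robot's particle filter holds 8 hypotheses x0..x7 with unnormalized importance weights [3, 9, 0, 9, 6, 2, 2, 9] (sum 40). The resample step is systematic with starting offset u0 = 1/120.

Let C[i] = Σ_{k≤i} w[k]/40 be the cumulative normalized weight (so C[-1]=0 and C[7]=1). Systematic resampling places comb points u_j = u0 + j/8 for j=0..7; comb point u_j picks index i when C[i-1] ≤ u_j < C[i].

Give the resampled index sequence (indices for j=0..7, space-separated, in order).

0 1 1 3 3 4 6 7

C = [3/40, 3/10, 3/10, 21/40, 27/40, 29/40, 31/40, 1]
j=0: u_0=1/120 ∈ [0, 3/40) → index 0
j=1: u_1=2/15 ∈ [3/40, 3/10) → index 1
j=2: u_2=31/120 ∈ [3/40, 3/10) → index 1
j=3: u_3=23/60 ∈ [3/10, 21/40) → index 3
j=4: u_4=61/120 ∈ [3/10, 21/40) → index 3
j=5: u_5=19/30 ∈ [21/40, 27/40) → index 4
j=6: u_6=91/120 ∈ [29/40, 31/40) → index 6
j=7: u_7=53/60 ∈ [31/40, 1) → index 7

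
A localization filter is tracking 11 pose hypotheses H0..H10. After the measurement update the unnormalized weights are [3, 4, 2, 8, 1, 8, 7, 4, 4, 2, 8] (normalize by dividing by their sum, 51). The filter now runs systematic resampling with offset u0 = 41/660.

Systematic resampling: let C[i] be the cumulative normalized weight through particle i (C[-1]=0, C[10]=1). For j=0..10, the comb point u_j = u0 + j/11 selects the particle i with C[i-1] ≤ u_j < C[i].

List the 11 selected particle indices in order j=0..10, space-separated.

1 2 3 4 5 6 6 7 8 10 10

C = [1/17, 7/51, 3/17, 1/3, 6/17, 26/51, 11/17, 37/51, 41/51, 43/51, 1]
j=0: u_0=41/660 ∈ [1/17, 7/51) → index 1
j=1: u_1=101/660 ∈ [7/51, 3/17) → index 2
j=2: u_2=161/660 ∈ [3/17, 1/3) → index 3
j=3: u_3=221/660 ∈ [1/3, 6/17) → index 4
j=4: u_4=281/660 ∈ [6/17, 26/51) → index 5
j=5: u_5=31/60 ∈ [26/51, 11/17) → index 6
j=6: u_6=401/660 ∈ [26/51, 11/17) → index 6
j=7: u_7=461/660 ∈ [11/17, 37/51) → index 7
j=8: u_8=521/660 ∈ [37/51, 41/51) → index 8
j=9: u_9=581/660 ∈ [43/51, 1) → index 10
j=10: u_10=641/660 ∈ [43/51, 1) → index 10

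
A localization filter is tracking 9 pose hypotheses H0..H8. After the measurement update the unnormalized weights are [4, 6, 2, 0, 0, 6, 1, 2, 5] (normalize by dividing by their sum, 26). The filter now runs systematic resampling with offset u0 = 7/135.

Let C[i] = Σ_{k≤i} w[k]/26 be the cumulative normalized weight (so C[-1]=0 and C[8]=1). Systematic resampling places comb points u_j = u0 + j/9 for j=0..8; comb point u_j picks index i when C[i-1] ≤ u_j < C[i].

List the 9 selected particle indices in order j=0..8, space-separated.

C = [2/13, 5/13, 6/13, 6/13, 6/13, 9/13, 19/26, 21/26, 1]
j=0: u_0=7/135 ∈ [0, 2/13) → index 0
j=1: u_1=22/135 ∈ [2/13, 5/13) → index 1
j=2: u_2=37/135 ∈ [2/13, 5/13) → index 1
j=3: u_3=52/135 ∈ [5/13, 6/13) → index 2
j=4: u_4=67/135 ∈ [6/13, 9/13) → index 5
j=5: u_5=82/135 ∈ [6/13, 9/13) → index 5
j=6: u_6=97/135 ∈ [9/13, 19/26) → index 6
j=7: u_7=112/135 ∈ [21/26, 1) → index 8
j=8: u_8=127/135 ∈ [21/26, 1) → index 8

0 1 1 2 5 5 6 8 8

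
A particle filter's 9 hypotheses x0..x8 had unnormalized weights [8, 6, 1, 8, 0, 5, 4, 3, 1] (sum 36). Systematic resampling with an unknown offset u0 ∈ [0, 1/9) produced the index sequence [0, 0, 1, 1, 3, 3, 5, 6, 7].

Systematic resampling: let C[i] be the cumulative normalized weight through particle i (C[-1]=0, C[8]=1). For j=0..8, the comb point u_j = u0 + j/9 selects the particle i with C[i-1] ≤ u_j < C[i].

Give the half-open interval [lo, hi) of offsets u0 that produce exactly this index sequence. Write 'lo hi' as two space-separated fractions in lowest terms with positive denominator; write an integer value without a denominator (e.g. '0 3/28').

0 1/18

C = [2/9, 7/18, 5/12, 23/36, 23/36, 7/9, 8/9, 35/36, 1]
j=0 picked index 0: u0 ∈ [0, 2/9)
j=1 picked index 0: u0 ∈ [-1/9, 1/9)
j=2 picked index 1: u0 ∈ [0, 1/6)
j=3 picked index 1: u0 ∈ [-1/9, 1/18)
j=4 picked index 3: u0 ∈ [-1/36, 7/36)
j=5 picked index 3: u0 ∈ [-5/36, 1/12)
j=6 picked index 5: u0 ∈ [-1/36, 1/9)
j=7 picked index 6: u0 ∈ [0, 1/9)
j=8 picked index 7: u0 ∈ [0, 1/12)
intersection: [0, 1/18)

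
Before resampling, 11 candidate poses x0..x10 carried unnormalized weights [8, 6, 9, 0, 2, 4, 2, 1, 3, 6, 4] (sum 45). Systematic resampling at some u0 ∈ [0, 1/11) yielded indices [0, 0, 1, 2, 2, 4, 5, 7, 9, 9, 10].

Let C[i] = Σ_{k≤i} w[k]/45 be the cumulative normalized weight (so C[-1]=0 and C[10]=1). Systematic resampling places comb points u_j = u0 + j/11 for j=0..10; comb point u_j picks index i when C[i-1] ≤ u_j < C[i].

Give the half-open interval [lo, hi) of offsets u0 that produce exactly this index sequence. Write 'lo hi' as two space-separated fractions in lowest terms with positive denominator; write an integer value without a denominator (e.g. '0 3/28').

28/495 37/495

C = [8/45, 14/45, 23/45, 23/45, 5/9, 29/45, 31/45, 32/45, 7/9, 41/45, 1]
j=0 picked index 0: u0 ∈ [0, 8/45)
j=1 picked index 0: u0 ∈ [-1/11, 43/495)
j=2 picked index 1: u0 ∈ [-2/495, 64/495)
j=3 picked index 2: u0 ∈ [19/495, 118/495)
j=4 picked index 2: u0 ∈ [-26/495, 73/495)
j=5 picked index 4: u0 ∈ [28/495, 10/99)
j=6 picked index 5: u0 ∈ [1/99, 49/495)
j=7 picked index 7: u0 ∈ [26/495, 37/495)
j=8 picked index 9: u0 ∈ [5/99, 91/495)
j=9 picked index 9: u0 ∈ [-4/99, 46/495)
j=10 picked index 10: u0 ∈ [1/495, 1/11)
intersection: [28/495, 37/495)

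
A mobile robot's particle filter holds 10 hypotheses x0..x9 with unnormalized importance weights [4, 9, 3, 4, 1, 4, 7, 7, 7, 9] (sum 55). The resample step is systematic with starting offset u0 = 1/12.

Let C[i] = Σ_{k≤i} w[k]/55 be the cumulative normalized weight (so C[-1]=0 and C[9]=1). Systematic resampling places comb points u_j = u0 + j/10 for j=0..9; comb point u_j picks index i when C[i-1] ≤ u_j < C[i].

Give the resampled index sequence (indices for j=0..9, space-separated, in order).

1 1 2 5 6 7 7 8 9 9

C = [4/55, 13/55, 16/55, 4/11, 21/55, 5/11, 32/55, 39/55, 46/55, 1]
j=0: u_0=1/12 ∈ [4/55, 13/55) → index 1
j=1: u_1=11/60 ∈ [4/55, 13/55) → index 1
j=2: u_2=17/60 ∈ [13/55, 16/55) → index 2
j=3: u_3=23/60 ∈ [21/55, 5/11) → index 5
j=4: u_4=29/60 ∈ [5/11, 32/55) → index 6
j=5: u_5=7/12 ∈ [32/55, 39/55) → index 7
j=6: u_6=41/60 ∈ [32/55, 39/55) → index 7
j=7: u_7=47/60 ∈ [39/55, 46/55) → index 8
j=8: u_8=53/60 ∈ [46/55, 1) → index 9
j=9: u_9=59/60 ∈ [46/55, 1) → index 9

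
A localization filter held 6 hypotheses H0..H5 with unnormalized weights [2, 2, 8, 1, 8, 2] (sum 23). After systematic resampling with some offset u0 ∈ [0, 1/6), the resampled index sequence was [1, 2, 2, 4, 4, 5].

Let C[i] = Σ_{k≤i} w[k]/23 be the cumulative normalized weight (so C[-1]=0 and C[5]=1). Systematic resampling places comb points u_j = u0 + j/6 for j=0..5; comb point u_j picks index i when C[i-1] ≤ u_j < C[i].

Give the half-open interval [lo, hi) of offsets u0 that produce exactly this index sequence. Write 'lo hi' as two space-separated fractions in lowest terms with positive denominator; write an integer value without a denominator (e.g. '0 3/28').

C = [2/23, 4/23, 12/23, 13/23, 21/23, 1]
j=0 picked index 1: u0 ∈ [2/23, 4/23)
j=1 picked index 2: u0 ∈ [1/138, 49/138)
j=2 picked index 2: u0 ∈ [-11/69, 13/69)
j=3 picked index 4: u0 ∈ [3/46, 19/46)
j=4 picked index 4: u0 ∈ [-7/69, 17/69)
j=5 picked index 5: u0 ∈ [11/138, 1/6)
intersection: [2/23, 1/6)

2/23 1/6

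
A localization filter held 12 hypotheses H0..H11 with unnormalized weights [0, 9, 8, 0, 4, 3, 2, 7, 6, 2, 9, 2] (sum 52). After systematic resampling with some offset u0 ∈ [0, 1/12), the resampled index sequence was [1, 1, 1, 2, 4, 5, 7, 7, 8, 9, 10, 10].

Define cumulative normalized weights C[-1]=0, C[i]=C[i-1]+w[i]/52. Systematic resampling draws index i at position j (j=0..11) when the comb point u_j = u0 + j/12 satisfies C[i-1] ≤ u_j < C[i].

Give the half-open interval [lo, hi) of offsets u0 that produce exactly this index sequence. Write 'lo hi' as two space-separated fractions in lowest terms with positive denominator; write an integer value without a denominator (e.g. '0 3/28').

C = [0, 9/52, 17/52, 17/52, 21/52, 6/13, 1/2, 33/52, 3/4, 41/52, 25/26, 1]
j=0 picked index 1: u0 ∈ [0, 9/52)
j=1 picked index 1: u0 ∈ [-1/12, 7/78)
j=2 picked index 1: u0 ∈ [-1/6, 1/156)
j=3 picked index 2: u0 ∈ [-1/13, 1/13)
j=4 picked index 4: u0 ∈ [-1/156, 11/156)
j=5 picked index 5: u0 ∈ [-1/78, 7/156)
j=6 picked index 7: u0 ∈ [0, 7/52)
j=7 picked index 7: u0 ∈ [-1/12, 2/39)
j=8 picked index 8: u0 ∈ [-5/156, 1/12)
j=9 picked index 9: u0 ∈ [0, 1/26)
j=10 picked index 10: u0 ∈ [-7/156, 5/39)
j=11 picked index 10: u0 ∈ [-5/39, 7/156)
intersection: [0, 1/156)

0 1/156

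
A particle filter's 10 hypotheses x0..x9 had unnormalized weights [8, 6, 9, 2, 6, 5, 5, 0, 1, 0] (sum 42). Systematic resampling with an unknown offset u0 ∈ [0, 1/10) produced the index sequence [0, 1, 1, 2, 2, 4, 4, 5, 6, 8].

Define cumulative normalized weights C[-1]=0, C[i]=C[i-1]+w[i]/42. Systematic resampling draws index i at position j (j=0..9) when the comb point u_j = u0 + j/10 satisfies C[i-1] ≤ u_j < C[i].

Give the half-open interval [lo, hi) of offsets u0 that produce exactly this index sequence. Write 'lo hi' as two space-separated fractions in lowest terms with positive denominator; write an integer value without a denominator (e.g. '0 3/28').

C = [4/21, 1/3, 23/42, 25/42, 31/42, 6/7, 41/42, 41/42, 1, 1]
j=0 picked index 0: u0 ∈ [0, 4/21)
j=1 picked index 1: u0 ∈ [19/210, 7/30)
j=2 picked index 1: u0 ∈ [-1/105, 2/15)
j=3 picked index 2: u0 ∈ [1/30, 26/105)
j=4 picked index 2: u0 ∈ [-1/15, 31/210)
j=5 picked index 4: u0 ∈ [2/21, 5/21)
j=6 picked index 4: u0 ∈ [-1/210, 29/210)
j=7 picked index 5: u0 ∈ [4/105, 11/70)
j=8 picked index 6: u0 ∈ [2/35, 37/210)
j=9 picked index 8: u0 ∈ [8/105, 1/10)
intersection: [2/21, 1/10)

2/21 1/10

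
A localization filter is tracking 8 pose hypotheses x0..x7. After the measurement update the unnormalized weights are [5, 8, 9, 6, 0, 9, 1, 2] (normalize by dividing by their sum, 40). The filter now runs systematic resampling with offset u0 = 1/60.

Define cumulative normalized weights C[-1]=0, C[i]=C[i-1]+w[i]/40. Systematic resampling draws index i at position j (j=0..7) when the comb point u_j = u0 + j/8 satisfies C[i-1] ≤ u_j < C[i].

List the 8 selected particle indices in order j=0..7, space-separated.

0 1 1 2 2 3 5 5

C = [1/8, 13/40, 11/20, 7/10, 7/10, 37/40, 19/20, 1]
j=0: u_0=1/60 ∈ [0, 1/8) → index 0
j=1: u_1=17/120 ∈ [1/8, 13/40) → index 1
j=2: u_2=4/15 ∈ [1/8, 13/40) → index 1
j=3: u_3=47/120 ∈ [13/40, 11/20) → index 2
j=4: u_4=31/60 ∈ [13/40, 11/20) → index 2
j=5: u_5=77/120 ∈ [11/20, 7/10) → index 3
j=6: u_6=23/30 ∈ [7/10, 37/40) → index 5
j=7: u_7=107/120 ∈ [7/10, 37/40) → index 5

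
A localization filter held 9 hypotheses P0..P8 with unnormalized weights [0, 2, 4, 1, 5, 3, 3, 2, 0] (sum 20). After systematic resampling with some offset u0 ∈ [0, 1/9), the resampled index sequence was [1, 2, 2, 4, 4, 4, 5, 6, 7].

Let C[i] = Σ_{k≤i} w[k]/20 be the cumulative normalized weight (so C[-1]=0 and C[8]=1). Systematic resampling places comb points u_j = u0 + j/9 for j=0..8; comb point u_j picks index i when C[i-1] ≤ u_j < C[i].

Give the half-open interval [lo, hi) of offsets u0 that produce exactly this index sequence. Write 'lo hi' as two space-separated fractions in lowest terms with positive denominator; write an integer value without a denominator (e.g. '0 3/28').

1/60 2/45

C = [0, 1/10, 3/10, 7/20, 3/5, 3/4, 9/10, 1, 1]
j=0 picked index 1: u0 ∈ [0, 1/10)
j=1 picked index 2: u0 ∈ [-1/90, 17/90)
j=2 picked index 2: u0 ∈ [-11/90, 7/90)
j=3 picked index 4: u0 ∈ [1/60, 4/15)
j=4 picked index 4: u0 ∈ [-17/180, 7/45)
j=5 picked index 4: u0 ∈ [-37/180, 2/45)
j=6 picked index 5: u0 ∈ [-1/15, 1/12)
j=7 picked index 6: u0 ∈ [-1/36, 11/90)
j=8 picked index 7: u0 ∈ [1/90, 1/9)
intersection: [1/60, 2/45)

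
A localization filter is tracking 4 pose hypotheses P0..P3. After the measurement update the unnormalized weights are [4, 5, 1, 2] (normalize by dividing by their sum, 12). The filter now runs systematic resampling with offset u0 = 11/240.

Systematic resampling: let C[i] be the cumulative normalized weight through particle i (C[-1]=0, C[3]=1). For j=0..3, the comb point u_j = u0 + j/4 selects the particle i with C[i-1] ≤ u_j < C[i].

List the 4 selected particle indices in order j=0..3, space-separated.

C = [1/3, 3/4, 5/6, 1]
j=0: u_0=11/240 ∈ [0, 1/3) → index 0
j=1: u_1=71/240 ∈ [0, 1/3) → index 0
j=2: u_2=131/240 ∈ [1/3, 3/4) → index 1
j=3: u_3=191/240 ∈ [3/4, 5/6) → index 2

0 0 1 2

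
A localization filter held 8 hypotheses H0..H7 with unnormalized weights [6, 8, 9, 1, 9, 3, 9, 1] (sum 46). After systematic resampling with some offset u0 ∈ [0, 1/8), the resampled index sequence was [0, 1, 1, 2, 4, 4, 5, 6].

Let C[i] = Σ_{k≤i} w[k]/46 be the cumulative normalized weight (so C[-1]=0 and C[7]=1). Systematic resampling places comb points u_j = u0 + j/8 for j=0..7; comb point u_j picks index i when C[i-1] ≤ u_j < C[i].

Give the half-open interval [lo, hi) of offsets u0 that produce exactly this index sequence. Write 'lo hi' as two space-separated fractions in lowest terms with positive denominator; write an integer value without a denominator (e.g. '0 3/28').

1/46 3/92

C = [3/23, 7/23, 1/2, 12/23, 33/46, 18/23, 45/46, 1]
j=0 picked index 0: u0 ∈ [0, 3/23)
j=1 picked index 1: u0 ∈ [1/184, 33/184)
j=2 picked index 1: u0 ∈ [-11/92, 5/92)
j=3 picked index 2: u0 ∈ [-13/184, 1/8)
j=4 picked index 4: u0 ∈ [1/46, 5/23)
j=5 picked index 4: u0 ∈ [-19/184, 17/184)
j=6 picked index 5: u0 ∈ [-3/92, 3/92)
j=7 picked index 6: u0 ∈ [-17/184, 19/184)
intersection: [1/46, 3/92)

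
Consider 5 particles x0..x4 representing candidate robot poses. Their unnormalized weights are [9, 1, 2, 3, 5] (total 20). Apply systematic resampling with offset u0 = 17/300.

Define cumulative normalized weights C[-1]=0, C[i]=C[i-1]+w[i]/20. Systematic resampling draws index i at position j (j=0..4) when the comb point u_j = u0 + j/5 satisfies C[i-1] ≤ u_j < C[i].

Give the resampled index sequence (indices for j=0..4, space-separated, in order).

0 0 1 3 4

C = [9/20, 1/2, 3/5, 3/4, 1]
j=0: u_0=17/300 ∈ [0, 9/20) → index 0
j=1: u_1=77/300 ∈ [0, 9/20) → index 0
j=2: u_2=137/300 ∈ [9/20, 1/2) → index 1
j=3: u_3=197/300 ∈ [3/5, 3/4) → index 3
j=4: u_4=257/300 ∈ [3/4, 1) → index 4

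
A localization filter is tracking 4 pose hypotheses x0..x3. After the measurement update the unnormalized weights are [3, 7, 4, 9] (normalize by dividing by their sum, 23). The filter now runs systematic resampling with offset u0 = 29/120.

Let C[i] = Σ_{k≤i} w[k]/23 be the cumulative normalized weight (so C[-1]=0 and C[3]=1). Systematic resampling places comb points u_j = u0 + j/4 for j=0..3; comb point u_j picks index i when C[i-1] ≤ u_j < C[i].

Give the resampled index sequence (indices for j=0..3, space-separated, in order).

1 2 3 3

C = [3/23, 10/23, 14/23, 1]
j=0: u_0=29/120 ∈ [3/23, 10/23) → index 1
j=1: u_1=59/120 ∈ [10/23, 14/23) → index 2
j=2: u_2=89/120 ∈ [14/23, 1) → index 3
j=3: u_3=119/120 ∈ [14/23, 1) → index 3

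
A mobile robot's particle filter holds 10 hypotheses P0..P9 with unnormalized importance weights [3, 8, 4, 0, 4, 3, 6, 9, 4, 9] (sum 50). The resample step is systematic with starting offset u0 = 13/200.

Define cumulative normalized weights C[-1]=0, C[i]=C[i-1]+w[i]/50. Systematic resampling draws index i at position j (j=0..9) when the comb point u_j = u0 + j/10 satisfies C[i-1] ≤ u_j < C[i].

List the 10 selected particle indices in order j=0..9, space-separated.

1 1 2 4 6 7 7 8 9 9

C = [3/50, 11/50, 3/10, 3/10, 19/50, 11/25, 14/25, 37/50, 41/50, 1]
j=0: u_0=13/200 ∈ [3/50, 11/50) → index 1
j=1: u_1=33/200 ∈ [3/50, 11/50) → index 1
j=2: u_2=53/200 ∈ [11/50, 3/10) → index 2
j=3: u_3=73/200 ∈ [3/10, 19/50) → index 4
j=4: u_4=93/200 ∈ [11/25, 14/25) → index 6
j=5: u_5=113/200 ∈ [14/25, 37/50) → index 7
j=6: u_6=133/200 ∈ [14/25, 37/50) → index 7
j=7: u_7=153/200 ∈ [37/50, 41/50) → index 8
j=8: u_8=173/200 ∈ [41/50, 1) → index 9
j=9: u_9=193/200 ∈ [41/50, 1) → index 9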